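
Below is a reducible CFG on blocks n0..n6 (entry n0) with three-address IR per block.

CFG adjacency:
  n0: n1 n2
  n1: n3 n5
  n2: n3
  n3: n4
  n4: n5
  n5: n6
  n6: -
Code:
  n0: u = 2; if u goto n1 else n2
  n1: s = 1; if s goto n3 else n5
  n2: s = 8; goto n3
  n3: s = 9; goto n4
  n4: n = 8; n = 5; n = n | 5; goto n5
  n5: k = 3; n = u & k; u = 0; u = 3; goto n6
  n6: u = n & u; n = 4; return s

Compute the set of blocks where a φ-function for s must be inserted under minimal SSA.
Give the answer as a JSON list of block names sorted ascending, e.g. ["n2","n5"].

Answer: ["n3", "n5"]

Derivation:
idom tree: n1←n0 n2←n0 n3←n0 n4←n3 n5←n0 n6←n5
Join-block Dom:
  n3: preds {n1,n2}: {n0,n1} ∩ {n0,n2} = {n0}; idom=n0
  n5: preds {n1,n4}: {n0,n1} ∩ {n0,n3,n4} = {n0}; idom=n0

DF derivation:
  join n3 pred n1: n1 stop@n0
  join n3 pred n2: n2 stop@n0
  join n5 pred n1: n1 stop@n0
  join n5 pred n4: n4→n3 stop@n0
  n0: DF=∅
  n1: DF={n3,n5}
  n2: DF={n3}
  n3: DF={n5}
  n4: DF={n5}
  n5: DF=∅
  n6: DF=∅

φ for s: defs {n1,n2,n3}
  DF⁺ = {n3,n5}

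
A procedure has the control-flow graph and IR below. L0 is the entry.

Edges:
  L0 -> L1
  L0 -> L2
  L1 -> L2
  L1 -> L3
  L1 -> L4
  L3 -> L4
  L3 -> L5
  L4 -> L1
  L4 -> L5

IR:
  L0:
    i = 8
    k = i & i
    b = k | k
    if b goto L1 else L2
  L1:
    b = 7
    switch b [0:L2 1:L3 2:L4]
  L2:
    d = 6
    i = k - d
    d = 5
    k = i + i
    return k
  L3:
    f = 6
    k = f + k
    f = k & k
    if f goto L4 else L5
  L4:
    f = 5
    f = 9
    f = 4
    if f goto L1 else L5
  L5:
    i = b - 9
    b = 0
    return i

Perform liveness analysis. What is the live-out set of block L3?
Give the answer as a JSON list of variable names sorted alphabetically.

Answer: ["b", "k"]

Derivation:
def/use:
  L0: {b,i,k} / ∅
  L1: {b} / ∅
  L2: {d,i,k} / {k}
  L3: {f,k} / {k}
  L4: {f} / ∅
  L5: {b,i} / {b}

Liveness:
  L0: in=∅ out={k}
  L1: in={k} out={b,k}
  L2: in={k} out=∅
  L3: in={b,k} out={b,k}
  L4: in={b,k} out={b,k}
  L5: in={b} out=∅

live-out(L3) = ["b", "k"]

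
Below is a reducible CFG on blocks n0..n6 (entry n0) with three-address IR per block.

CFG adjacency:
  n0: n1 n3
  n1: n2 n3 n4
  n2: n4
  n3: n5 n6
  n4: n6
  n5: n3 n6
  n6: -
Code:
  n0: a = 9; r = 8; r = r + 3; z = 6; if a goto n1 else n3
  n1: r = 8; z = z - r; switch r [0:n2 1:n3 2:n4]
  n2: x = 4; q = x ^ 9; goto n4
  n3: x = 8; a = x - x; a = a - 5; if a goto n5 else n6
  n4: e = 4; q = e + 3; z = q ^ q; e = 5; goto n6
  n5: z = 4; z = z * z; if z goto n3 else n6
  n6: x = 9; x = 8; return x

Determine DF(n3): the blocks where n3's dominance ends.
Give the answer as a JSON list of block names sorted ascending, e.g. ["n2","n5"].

idom tree: n1←n0 n2←n1 n3←n0 n4←n1 n5←n3 n6←n0
Dom∩ at merges:
  n3: preds {n0,n1,n5}: {n0} ∩ {n0,n1} ∩ {n0,n3,n5} = {n0}; idom=n0
  n4: preds {n1,n2}: {n0,n1} ∩ {n0,n1,n2} = {n0,n1}; idom=n1
  n6: preds {n3,n4,n5}: {n0,n3} ∩ {n0,n1,n4} ∩ {n0,n3,n5} = {n0}; idom=n0

DF walk-up:
  n3←n0: walk · to n0
  n3←n1: walk n1 to n0
  n3←n5: walk n5→n3 to n0
  n4←n1: walk · to n1
  n4←n2: walk n2 to n1
  n6←n3: walk n3 to n0
  n6←n4: walk n4→n1 to n0
  n6←n5: walk n5→n3 to n0
  n0: DF=∅
  n1: DF={n3,n6}
  n2: DF={n4}
  n3: DF={n3,n6}
  n4: DF={n6}
  n5: DF={n3,n6}
  n6: DF=∅

DF(n3) = ["n3", "n6"]

Answer: ["n3", "n6"]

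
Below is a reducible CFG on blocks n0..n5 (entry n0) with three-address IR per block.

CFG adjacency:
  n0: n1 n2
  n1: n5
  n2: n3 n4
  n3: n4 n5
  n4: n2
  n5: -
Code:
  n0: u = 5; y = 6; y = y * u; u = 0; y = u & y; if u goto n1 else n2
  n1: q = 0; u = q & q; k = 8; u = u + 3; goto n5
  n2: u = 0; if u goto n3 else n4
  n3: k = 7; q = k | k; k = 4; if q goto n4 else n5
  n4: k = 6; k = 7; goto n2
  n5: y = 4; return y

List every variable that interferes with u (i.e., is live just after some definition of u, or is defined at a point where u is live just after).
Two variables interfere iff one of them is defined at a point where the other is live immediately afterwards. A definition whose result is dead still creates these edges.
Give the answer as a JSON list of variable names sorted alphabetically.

def/use:
  n0: def={u,y} ue=∅
  n1: def={k,q,u} ue=∅
  n2: def={u} ue=∅
  n3: def={k,q} ue=∅
  n4: def={k} ue=∅
  n5: def={y} ue=∅

Live sets:
  live n0: ∅→∅
  live n1: ∅→∅
  live n2: ∅→∅
  live n3: ∅→∅
  live n4: ∅→∅
  live n5: ∅→∅

Interference:
  k↔{q,u}
  q↔{k}
  u↔{k,y}
  y↔{u}

N(u) = ["k", "y"]

Answer: ["k", "y"]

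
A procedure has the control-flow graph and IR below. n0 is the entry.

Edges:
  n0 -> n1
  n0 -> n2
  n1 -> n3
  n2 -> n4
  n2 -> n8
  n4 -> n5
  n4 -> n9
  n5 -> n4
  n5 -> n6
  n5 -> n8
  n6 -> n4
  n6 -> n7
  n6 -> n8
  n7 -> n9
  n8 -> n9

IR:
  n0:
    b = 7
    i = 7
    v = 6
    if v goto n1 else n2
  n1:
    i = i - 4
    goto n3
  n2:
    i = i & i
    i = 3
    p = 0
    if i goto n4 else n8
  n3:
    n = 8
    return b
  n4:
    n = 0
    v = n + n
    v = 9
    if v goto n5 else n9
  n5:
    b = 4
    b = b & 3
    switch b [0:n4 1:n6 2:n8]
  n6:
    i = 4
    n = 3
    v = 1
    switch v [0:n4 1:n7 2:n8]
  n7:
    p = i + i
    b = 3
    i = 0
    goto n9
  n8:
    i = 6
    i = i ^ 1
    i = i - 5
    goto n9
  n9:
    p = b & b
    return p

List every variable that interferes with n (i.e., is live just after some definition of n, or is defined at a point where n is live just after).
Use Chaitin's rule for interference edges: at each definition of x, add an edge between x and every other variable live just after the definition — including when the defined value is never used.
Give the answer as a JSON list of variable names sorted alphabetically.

Answer: ["b", "i"]

Derivation:
Per-block:
  n0: {b,i,v} / ∅
  n1: {i} / {i}
  n2: {i,p} / {i}
  n3: {n} / {b}
  n4: {n,v} / ∅
  n5: {b} / ∅
  n6: {i,n,v} / ∅
  n7: {b,i,p} / {i}
  n8: {i} / ∅
  n9: {p} / {b}

Backward fixpoint:
  n0: in=∅ out={b,i}
  n1: in={b,i} out={b}
  n2: in={b,i} out={b}
  n3: in={b} out=∅
  n4: in={b} out={b}
  n5: in=∅ out={b}
  n6: in={b} out={b,i}
  n7: in={i} out={b}
  n8: in={b} out={b}
  n9: in={b} out=∅

Interfere edges:
  b↔{i,n,p,v}
  i↔{b,n,p,v}
  n↔{b,i}
  p↔{b,i}
  v↔{b,i}

N(n) = ["b", "i"]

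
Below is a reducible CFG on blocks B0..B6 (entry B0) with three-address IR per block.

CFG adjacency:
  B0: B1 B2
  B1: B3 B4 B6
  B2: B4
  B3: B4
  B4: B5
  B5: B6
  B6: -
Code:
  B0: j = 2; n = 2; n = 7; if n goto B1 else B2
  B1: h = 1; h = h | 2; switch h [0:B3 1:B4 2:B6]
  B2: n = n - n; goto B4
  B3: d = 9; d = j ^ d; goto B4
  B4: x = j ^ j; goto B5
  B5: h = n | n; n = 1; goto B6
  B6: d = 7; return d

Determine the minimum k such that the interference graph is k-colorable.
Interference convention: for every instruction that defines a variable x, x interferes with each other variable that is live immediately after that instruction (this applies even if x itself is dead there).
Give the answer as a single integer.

Block summaries:
  B0 def {j,n} use ∅
  B1 def {h} use ∅
  B2 def {n} use {n}
  B3 def {d} use {j}
  B4 def {x} use {j}
  B5 def {h,n} use {n}
  B6 def {d} use ∅

Liveness:
  B0 li=∅ lo={j,n}
  B1 li={j,n} lo={j,n}
  B2 li={j,n} lo={j,n}
  B3 li={j,n} lo={j,n}
  B4 li={j,n} lo={n}
  B5 li={n} lo=∅
  B6 li=∅ lo=∅

Interfere edges:
  d: {j,n}
  h: {j,n}
  j: {d,h,n}
  n: {d,h,j,x}
  x: {n}

Registers:
  {d,j,n} pairwise interfere (3-clique) ⇒ χ ≥ 3
  3-colouring: R0={n}  R1={j,x}  R2={d,h}
  χ = 3

Answer: 3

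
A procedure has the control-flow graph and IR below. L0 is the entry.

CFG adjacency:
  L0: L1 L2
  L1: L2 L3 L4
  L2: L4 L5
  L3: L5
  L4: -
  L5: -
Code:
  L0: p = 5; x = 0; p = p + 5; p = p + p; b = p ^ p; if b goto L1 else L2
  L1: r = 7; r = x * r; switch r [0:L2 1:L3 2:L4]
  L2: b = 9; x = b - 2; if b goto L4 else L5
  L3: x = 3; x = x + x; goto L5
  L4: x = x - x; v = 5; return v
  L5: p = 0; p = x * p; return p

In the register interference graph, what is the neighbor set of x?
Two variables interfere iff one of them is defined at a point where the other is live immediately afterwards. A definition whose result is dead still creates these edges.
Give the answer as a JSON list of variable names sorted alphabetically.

Block summaries:
  L0: def={b,p,x} ue=∅
  L1: def={r} ue={x}
  L2: def={b,x} ue=∅
  L3: def={x} ue=∅
  L4: def={v,x} ue={x}
  L5: def={p} ue={x}

Liveness:
  L0: in=∅ out={x}
  L1: in={x} out={x}
  L2: in=∅ out={x}
  L3: in=∅ out={x}
  L4: in={x} out=∅
  L5: in={x} out=∅

Interference:
  b↔{x}
  p↔{x}
  r↔{x}
  v↔∅
  x↔{b,p,r}

N(x) = ["b", "p", "r"]

Answer: ["b", "p", "r"]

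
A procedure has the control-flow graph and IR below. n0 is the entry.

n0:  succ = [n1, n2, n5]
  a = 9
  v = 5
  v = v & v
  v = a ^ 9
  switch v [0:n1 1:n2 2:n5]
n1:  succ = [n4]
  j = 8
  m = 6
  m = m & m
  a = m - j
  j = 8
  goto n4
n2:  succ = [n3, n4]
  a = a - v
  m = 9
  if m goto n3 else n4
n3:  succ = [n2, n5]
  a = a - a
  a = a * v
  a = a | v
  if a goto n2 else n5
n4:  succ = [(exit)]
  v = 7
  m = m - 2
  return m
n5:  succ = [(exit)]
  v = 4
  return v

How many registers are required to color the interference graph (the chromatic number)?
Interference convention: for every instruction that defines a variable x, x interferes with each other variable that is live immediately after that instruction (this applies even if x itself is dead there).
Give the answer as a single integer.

Answer: 3

Working:
Block summaries:
  n0 def {a,v} use ∅
  n1 def {a,j,m} use ∅
  n2 def {a,m} use {a,v}
  n3 def {a} use {a,v}
  n4 def {m,v} use {m}
  n5 def {v} use ∅

Backward fixpoint:
  live n0: ∅→{a,v}
  live n1: ∅→{m}
  live n2: {a,v}→{a,m,v}
  live n3: {a,v}→{a,v}
  live n4: {m}→∅
  live n5: ∅→∅

Interfere edges:
  a — {m,v}
  j — {m}
  m — {a,j,v}
  v — {a,m}

Chromatic number:
  {a,m,v} pairwise interfere (3-clique) ⇒ χ ≥ 3
  3-colouring: R0={m}  R1={a,j}  R2={v}
  χ = 3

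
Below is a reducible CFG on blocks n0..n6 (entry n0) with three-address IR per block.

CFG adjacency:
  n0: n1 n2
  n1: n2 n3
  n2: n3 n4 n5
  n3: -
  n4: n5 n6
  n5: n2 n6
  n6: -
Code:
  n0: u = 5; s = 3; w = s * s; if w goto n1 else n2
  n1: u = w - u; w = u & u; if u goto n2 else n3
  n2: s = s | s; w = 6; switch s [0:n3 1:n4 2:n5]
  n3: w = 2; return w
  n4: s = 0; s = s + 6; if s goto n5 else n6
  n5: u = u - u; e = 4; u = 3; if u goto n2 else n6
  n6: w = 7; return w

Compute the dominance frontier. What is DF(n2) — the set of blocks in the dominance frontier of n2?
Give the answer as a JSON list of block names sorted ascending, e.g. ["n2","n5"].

idom tree: n1←n0 n2←n0 n3←n0 n4←n2 n5←n2 n6←n2
Dom at joins:
  n2: preds {n0,n1,n5}: {n0} ∩ {n0,n1} ∩ {n0,n2,n5} = {n0}; idom=n0
  n3: preds {n1,n2}: {n0,n1} ∩ {n0,n2} = {n0}; idom=n0
  n5: preds {n2,n4}: {n0,n2} ∩ {n0,n2,n4} = {n0,n2}; idom=n2
  n6: preds {n4,n5}: {n0,n2,n4} ∩ {n0,n2,n5} = {n0,n2}; idom=n2

DF walk-up:
  n2←n0: walk · to n0
  n2←n1: walk n1 to n0
  n2←n5: walk n5→n2 to n0
  n3←n1: walk n1 to n0
  n3←n2: walk n2 to n0
  n5←n2: walk · to n2
  n5←n4: walk n4 to n2
  n6←n4: walk n4 to n2
  n6←n5: walk n5 to n2
  n0 → ∅
  n1 → {n2,n3}
  n2 → {n2,n3}
  n3 → ∅
  n4 → {n5,n6}
  n5 → {n2,n6}
  n6 → ∅

DF(n2) = ["n2", "n3"]

Answer: ["n2", "n3"]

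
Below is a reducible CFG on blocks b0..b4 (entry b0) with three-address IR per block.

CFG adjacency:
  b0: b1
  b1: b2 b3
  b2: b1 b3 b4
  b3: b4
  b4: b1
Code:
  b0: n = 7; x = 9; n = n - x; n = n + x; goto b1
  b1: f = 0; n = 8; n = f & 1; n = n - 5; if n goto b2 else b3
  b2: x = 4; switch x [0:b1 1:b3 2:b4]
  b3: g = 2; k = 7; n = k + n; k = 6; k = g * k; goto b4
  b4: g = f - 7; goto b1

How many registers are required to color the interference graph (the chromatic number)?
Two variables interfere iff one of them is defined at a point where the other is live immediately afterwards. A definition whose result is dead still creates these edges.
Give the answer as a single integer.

def/use:
  b0: {n,x} / ∅
  b1: {f,n} / ∅
  b2: {x} / ∅
  b3: {g,k,n} / {n}
  b4: {g} / {f}

Backward fixpoint:
  b0 li=∅ lo=∅
  b1 li=∅ lo={f,n}
  b2 li={f,n} lo={f,n}
  b3 li={f,n} lo={f}
  b4 li={f} lo=∅

Conflict graph:
  f — {g,k,n,x}
  g — {f,k,n}
  k — {f,g,n}
  n — {f,g,k,x}
  x — {f,n}

Registers:
  {f,g,k,n} pairwise interfere (4-clique) ⇒ χ ≥ 4
  assign f→c0 g→c2 k→c3 n→c1 x→c2 — no edge inside a register ⇒ χ ≤ 4
  χ = 4

Answer: 4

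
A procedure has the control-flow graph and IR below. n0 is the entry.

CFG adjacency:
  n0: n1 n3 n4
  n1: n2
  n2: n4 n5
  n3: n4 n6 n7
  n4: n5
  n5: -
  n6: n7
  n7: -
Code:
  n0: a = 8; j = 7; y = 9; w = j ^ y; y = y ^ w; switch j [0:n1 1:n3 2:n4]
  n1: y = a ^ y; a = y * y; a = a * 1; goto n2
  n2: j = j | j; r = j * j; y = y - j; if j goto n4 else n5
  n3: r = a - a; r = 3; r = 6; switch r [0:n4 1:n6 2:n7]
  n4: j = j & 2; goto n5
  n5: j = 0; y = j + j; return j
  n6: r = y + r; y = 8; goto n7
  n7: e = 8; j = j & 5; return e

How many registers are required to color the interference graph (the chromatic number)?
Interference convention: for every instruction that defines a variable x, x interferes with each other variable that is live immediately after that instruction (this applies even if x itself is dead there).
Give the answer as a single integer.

def/use:
  n0: {a,j,w,y} / ∅
  n1: {a,y} / {a,y}
  n2: {j,r,y} / {j,y}
  n3: {r} / {a}
  n4: {j} / {j}
  n5: {j,y} / ∅
  n6: {r,y} / {r,y}
  n7: {e,j} / {j}

Backward fixpoint:
  n0: in=∅ out={a,j,y}
  n1: in={a,j,y} out={j,y}
  n2: in={j,y} out={j}
  n3: in={a,j,y} out={j,r,y}
  n4: in={j} out=∅
  n5: in=∅ out=∅
  n6: in={j,r,y} out={j}
  n7: in={j} out=∅

Interfere edges:
  a↔{j,w,y}
  e↔{j}
  j↔{a,e,r,w,y}
  r↔{j,y}
  w↔{a,j,y}
  y↔{a,j,r,w}

Colouring:
  {a,j,w,y} pairwise interfere (4-clique) ⇒ χ ≥ 4
  assign a→r2 e→r1 j→r0 r→r2 w→r3 y→r1 — no edge inside a register ⇒ χ ≤ 4
  χ = 4

Answer: 4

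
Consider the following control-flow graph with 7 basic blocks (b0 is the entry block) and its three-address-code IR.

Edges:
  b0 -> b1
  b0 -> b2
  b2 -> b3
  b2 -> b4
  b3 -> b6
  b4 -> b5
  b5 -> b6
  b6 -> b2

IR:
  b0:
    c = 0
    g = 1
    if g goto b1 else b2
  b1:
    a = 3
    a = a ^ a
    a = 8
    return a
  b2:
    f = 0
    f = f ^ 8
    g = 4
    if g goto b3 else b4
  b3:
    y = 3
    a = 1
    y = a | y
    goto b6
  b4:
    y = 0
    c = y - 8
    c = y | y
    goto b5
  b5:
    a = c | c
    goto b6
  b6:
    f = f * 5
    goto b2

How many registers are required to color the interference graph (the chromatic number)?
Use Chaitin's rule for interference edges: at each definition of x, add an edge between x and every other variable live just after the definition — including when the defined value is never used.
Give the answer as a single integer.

Block summaries:
  b0 def {c,g} use ∅
  b1 def {a} use ∅
  b2 def {f,g} use ∅
  b3 def {a,y} use ∅
  b4 def {c,y} use ∅
  b5 def {a} use {c}
  b6 def {f} use {f}

Backward fixpoint:
  b0 li=∅ lo=∅
  b1 li=∅ lo=∅
  b2 li=∅ lo={f}
  b3 li={f} lo={f}
  b4 li={f} lo={c,f}
  b5 li={c,f} lo={f}
  b6 li={f} lo=∅

Interference:
  a: {f,y}
  c: {f,y}
  f: {a,c,g,y}
  g: {f}
  y: {a,c,f}

Registers:
  clique {a,f,y} ⇒ need ≥ 3
  3-colouring: c0={f}  c1={g,y}  c2={a,c}
  χ = 3

Answer: 3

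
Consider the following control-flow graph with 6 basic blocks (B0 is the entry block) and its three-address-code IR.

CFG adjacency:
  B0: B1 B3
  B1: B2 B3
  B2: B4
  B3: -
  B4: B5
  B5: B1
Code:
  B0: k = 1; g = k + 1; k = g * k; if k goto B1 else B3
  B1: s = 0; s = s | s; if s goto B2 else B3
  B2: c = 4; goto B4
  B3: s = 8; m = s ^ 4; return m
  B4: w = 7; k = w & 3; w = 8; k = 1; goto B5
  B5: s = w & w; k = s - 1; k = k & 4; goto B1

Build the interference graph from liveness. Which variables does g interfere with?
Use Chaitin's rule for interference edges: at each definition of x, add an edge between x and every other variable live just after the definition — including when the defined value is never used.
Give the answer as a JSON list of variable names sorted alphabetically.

Answer: ["k"]

Working:
def/use:
  B0: {g,k} / ∅
  B1: {s} / ∅
  B2: {c} / ∅
  B3: {m,s} / ∅
  B4: {k,w} / ∅
  B5: {k,s} / {w}

Backward fixpoint:
  live B0: ∅→∅
  live B1: ∅→∅
  live B2: ∅→∅
  live B3: ∅→∅
  live B4: ∅→{w}
  live B5: {w}→∅

Interfere edges:
  c — ∅
  g — {k}
  k — {g,w}
  m — ∅
  s — ∅
  w — {k}

N(g) = ["k"]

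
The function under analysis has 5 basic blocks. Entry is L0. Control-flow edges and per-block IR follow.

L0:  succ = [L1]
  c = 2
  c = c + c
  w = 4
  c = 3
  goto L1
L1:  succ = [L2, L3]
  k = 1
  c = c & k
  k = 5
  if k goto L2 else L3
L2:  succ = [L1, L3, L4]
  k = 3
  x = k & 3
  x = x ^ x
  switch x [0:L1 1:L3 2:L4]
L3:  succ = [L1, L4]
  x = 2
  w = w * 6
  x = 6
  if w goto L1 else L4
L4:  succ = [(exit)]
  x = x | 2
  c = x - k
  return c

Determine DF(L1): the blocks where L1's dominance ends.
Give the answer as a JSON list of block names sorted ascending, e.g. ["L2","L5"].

idom tree: L1←L0 L2←L1 L3←L1 L4←L1
Dom∩ at merges:
  L1: preds {L0,L2,L3}: {L0} ∩ {L0,L1,L2} ∩ {L0,L1,L3} = {L0}; idom=L0
  L3: preds {L1,L2}: {L0,L1} ∩ {L0,L1,L2} = {L0,L1}; idom=L1
  L4: preds {L2,L3}: {L0,L1,L2} ∩ {L0,L1,L3} = {L0,L1}; idom=L1

Frontier:
  L1←L0: walk · to L0
  L1←L2: walk L2→L1 to L0
  L1←L3: walk L3→L1 to L0
  L3←L1: walk · to L1
  L3←L2: walk L2 to L1
  L4←L2: walk L2 to L1
  L4←L3: walk L3 to L1
  DF(L0)=∅
  DF(L1)={L1}
  DF(L2)={L1,L3,L4}
  DF(L3)={L1,L4}
  DF(L4)=∅

DF(L1) = ["L1"]

Answer: ["L1"]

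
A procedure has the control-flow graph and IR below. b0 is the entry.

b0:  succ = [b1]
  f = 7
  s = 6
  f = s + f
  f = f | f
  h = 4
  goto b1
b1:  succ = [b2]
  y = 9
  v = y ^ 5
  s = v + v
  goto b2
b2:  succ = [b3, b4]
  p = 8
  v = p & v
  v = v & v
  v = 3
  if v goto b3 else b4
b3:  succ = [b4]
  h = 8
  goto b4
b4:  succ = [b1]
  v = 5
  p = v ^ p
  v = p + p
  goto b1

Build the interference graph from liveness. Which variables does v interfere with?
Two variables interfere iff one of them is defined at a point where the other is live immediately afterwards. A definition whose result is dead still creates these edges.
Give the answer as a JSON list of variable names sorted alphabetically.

Per-block:
  b0: {f,h,s} / ∅
  b1: {s,v,y} / ∅
  b2: {p,v} / {v}
  b3: {h} / ∅
  b4: {p,v} / {p}

Backward fixpoint:
  live b0: ∅→∅
  live b1: ∅→{v}
  live b2: {v}→{p}
  live b3: {p}→{p}
  live b4: {p}→∅

Conflict graph:
  f: {s}
  h: {p}
  p: {h,v}
  s: {f,v}
  v: {p,s}
  y: ∅

N(v) = ["p", "s"]

Answer: ["p", "s"]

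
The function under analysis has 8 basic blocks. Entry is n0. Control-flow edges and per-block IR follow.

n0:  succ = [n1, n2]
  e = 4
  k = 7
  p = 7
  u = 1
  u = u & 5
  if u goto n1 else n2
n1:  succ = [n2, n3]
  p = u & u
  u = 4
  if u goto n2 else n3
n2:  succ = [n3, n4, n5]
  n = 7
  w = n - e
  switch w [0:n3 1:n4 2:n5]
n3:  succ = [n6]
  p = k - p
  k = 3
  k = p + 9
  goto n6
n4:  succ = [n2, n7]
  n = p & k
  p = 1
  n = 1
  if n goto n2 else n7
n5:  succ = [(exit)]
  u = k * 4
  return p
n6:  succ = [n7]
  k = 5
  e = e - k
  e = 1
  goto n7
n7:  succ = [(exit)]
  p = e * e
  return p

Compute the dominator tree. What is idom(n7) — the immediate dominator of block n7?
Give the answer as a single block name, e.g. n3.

idom tree: n1←n0 n2←n0 n3←n0 n4←n2 n5←n2 n6←n3 n7←n0
Dom∩ at merges:
  n2: preds {n0,n1,n4}: {n0} ∩ {n0,n1} ∩ {n0,n2,n4} = {n0}; idom=n0
  n3: preds {n1,n2}: {n0,n1} ∩ {n0,n2} = {n0}; idom=n0
  n7: preds {n4,n6}: {n0,n2,n4} ∩ {n0,n3,n6} = {n0}; idom=n0

idom(n7) = n0

Answer: n0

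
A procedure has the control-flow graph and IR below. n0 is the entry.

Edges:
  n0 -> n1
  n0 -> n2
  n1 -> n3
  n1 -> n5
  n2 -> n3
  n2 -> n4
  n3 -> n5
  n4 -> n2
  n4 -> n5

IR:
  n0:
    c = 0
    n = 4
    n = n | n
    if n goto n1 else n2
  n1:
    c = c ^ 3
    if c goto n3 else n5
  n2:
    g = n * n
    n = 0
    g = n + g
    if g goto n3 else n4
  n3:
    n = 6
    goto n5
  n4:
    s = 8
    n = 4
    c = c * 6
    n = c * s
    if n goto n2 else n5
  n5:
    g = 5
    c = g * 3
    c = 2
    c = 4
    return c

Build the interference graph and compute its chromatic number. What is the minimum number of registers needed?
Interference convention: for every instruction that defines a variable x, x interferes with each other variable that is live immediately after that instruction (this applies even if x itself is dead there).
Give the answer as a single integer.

Block summaries:
  n0: def={c,n} ue=∅
  n1: def={c} ue={c}
  n2: def={g,n} ue={n}
  n3: def={n} ue=∅
  n4: def={c,n,s} ue={c}
  n5: def={c,g} ue=∅

Liveness:
  live n0: ∅→{c,n}
  live n1: {c}→∅
  live n2: {c,n}→{c}
  live n3: ∅→∅
  live n4: {c}→{c,n}
  live n5: ∅→∅

Interference:
  c↔{g,n,s}
  g↔{c,n}
  n↔{c,g,s}
  s↔{c,n}

Registers:
  lower bound: {c,g,n} mutually conflict ⇒ χ ≥ 3
  assign c→c0 g→c2 n→c1 s→c2 — no edge inside a register ⇒ χ ≤ 3
  χ = 3

Answer: 3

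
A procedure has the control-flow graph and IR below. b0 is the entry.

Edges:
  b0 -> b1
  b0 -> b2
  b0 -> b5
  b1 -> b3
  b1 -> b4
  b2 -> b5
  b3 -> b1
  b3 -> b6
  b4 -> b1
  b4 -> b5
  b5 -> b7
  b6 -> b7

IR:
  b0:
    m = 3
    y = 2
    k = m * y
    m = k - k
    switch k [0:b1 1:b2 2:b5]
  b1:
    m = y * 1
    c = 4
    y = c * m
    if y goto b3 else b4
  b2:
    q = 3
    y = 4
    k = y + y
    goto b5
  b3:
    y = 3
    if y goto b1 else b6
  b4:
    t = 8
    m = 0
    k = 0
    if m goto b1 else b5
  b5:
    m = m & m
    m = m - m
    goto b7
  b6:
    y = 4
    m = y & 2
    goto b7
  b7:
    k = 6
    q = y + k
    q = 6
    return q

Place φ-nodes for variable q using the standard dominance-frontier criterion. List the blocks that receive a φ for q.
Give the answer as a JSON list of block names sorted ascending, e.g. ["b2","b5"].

idom tree: b1←b0 b2←b0 b3←b1 b4←b1 b5←b0 b6←b3 b7←b0
Join-block Dom:
  b1: preds {b0,b3,b4}: {b0} ∩ {b0,b1,b3} ∩ {b0,b1,b4} = {b0}; idom=b0
  b5: preds {b0,b2,b4}: {b0} ∩ {b0,b2} ∩ {b0,b1,b4} = {b0}; idom=b0
  b7: preds {b5,b6}: {b0,b5} ∩ {b0,b1,b3,b6} = {b0}; idom=b0

Frontier:
  join b1 pred b0: · stop@b0
  join b1 pred b3: b3→b1 stop@b0
  join b1 pred b4: b4→b1 stop@b0
  join b5 pred b0: · stop@b0
  join b5 pred b2: b2 stop@b0
  join b5 pred b4: b4→b1 stop@b0
  join b7 pred b5: b5 stop@b0
  join b7 pred b6: b6→b3→b1 stop@b0
  DF(b0)=∅
  DF(b1)={b1,b5,b7}
  DF(b2)={b5}
  DF(b3)={b1,b7}
  DF(b4)={b1,b5}
  DF(b5)={b7}
  DF(b6)={b7}
  DF(b7)=∅

φ for q: defs {b2,b7}
  DF⁺ = {b5,b7}

Answer: ["b5", "b7"]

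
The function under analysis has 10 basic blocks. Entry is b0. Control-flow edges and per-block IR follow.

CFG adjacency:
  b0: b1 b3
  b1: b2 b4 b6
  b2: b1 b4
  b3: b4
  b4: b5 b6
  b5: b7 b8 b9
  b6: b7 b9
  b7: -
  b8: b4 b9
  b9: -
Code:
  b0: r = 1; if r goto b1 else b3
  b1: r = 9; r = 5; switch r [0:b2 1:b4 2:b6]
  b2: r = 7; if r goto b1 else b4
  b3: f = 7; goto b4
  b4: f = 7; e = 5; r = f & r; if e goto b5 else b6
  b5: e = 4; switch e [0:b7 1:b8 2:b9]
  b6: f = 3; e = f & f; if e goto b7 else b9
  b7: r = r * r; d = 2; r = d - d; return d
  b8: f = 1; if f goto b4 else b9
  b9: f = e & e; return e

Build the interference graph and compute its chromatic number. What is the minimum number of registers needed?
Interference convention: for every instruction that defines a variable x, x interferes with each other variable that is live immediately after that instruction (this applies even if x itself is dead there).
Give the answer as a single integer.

Answer: 3

Analysis:
Per-block:
  b0 def {r} use ∅
  b1 def {r} use ∅
  b2 def {r} use ∅
  b3 def {f} use ∅
  b4 def {e,f,r} use {r}
  b5 def {e} use ∅
  b6 def {e,f} use ∅
  b7 def {d,r} use {r}
  b8 def {f} use ∅
  b9 def {f} use {e}

Live sets:
  b0 li=∅ lo={r}
  b1 li=∅ lo={r}
  b2 li=∅ lo={r}
  b3 li={r} lo={r}
  b4 li={r} lo={r}
  b5 li={r} lo={e,r}
  b6 li={r} lo={e,r}
  b7 li={r} lo=∅
  b8 li={e,r} lo={e,r}
  b9 li={e} lo=∅

Interfere edges:
  d — {r}
  e — {f,r}
  f — {e,r}
  r — {d,e,f}

Colouring:
  {e,f,r} pairwise interfere (3-clique) ⇒ χ ≥ 3
  assign d→R1 e→R1 f→R2 r→R0 — no edge inside a register ⇒ χ ≤ 3
  χ = 3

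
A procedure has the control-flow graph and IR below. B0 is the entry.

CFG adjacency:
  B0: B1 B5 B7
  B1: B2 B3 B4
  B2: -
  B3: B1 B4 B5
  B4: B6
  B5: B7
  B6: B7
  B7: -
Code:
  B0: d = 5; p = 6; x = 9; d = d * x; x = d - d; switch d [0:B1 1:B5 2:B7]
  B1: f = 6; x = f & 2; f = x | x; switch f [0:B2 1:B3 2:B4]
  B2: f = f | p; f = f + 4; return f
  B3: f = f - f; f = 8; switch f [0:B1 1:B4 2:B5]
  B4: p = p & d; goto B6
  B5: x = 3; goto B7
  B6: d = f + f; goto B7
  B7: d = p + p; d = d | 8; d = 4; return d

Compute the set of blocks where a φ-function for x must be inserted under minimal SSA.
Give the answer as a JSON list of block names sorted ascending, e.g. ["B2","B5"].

Answer: ["B1", "B5", "B7"]

Analysis:
idom tree: B1←B0 B2←B1 B3←B1 B4←B1 B5←B0 B6←B4 B7←B0
Join-block Dom:
  B1: preds {B0,B3}: {B0} ∩ {B0,B1,B3} = {B0}; idom=B0
  B4: preds {B1,B3}: {B0,B1} ∩ {B0,B1,B3} = {B0,B1}; idom=B1
  B5: preds {B0,B3}: {B0} ∩ {B0,B1,B3} = {B0}; idom=B0
  B7: preds {B0,B5,B6}: {B0} ∩ {B0,B5} ∩ {B0,B1,B4,B6} = {B0}; idom=B0

Frontier:
  join B1 pred B0: · stop@B0
  join B1 pred B3: B3→B1 stop@B0
  join B4 pred B1: · stop@B1
  join B4 pred B3: B3 stop@B1
  join B5 pred B0: · stop@B0
  join B5 pred B3: B3→B1 stop@B0
  join B7 pred B0: · stop@B0
  join B7 pred B5: B5 stop@B0
  join B7 pred B6: B6→B4→B1 stop@B0
  B0: DF=∅
  B1: DF={B1,B5,B7}
  B2: DF=∅
  B3: DF={B1,B4,B5}
  B4: DF={B7}
  B5: DF={B7}
  B6: DF={B7}
  B7: DF=∅

φ for x: defs {B0,B1,B5}
  DF⁺ = {B1,B5,B7}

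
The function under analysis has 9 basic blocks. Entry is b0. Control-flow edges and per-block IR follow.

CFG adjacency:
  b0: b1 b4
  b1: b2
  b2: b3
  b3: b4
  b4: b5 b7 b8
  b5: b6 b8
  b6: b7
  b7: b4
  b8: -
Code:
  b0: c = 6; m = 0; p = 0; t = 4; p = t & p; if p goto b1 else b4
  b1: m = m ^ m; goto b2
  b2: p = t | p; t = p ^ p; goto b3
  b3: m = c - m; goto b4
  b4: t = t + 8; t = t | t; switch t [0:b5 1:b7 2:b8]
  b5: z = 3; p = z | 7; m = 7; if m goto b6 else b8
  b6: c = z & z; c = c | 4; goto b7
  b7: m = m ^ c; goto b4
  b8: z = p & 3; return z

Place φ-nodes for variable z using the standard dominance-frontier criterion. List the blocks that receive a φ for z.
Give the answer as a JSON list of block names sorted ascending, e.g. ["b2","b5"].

Answer: ["b4", "b7", "b8"]

Derivation:
idom tree: b1←b0 b2←b1 b3←b2 b4←b0 b5←b4 b6←b5 b7←b4 b8←b4
Dom at joins:
  b4: preds {b0,b3,b7}: {b0} ∩ {b0,b1,b2,b3} ∩ {b0,b4,b7} = {b0}; idom=b0
  b7: preds {b4,b6}: {b0,b4} ∩ {b0,b4,b5,b6} = {b0,b4}; idom=b4
  b8: preds {b4,b5}: {b0,b4} ∩ {b0,b4,b5} = {b0,b4}; idom=b4

Frontier:
  b4←b0: walk · to b0
  b4←b3: walk b3→b2→b1 to b0
  b4←b7: walk b7→b4 to b0
  b7←b4: walk · to b4
  b7←b6: walk b6→b5 to b4
  b8←b4: walk · to b4
  b8←b5: walk b5 to b4
  b0: DF=∅
  b1: DF={b4}
  b2: DF={b4}
  b3: DF={b4}
  b4: DF={b4}
  b5: DF={b7,b8}
  b6: DF={b7}
  b7: DF={b4}
  b8: DF=∅

φ for z: defs {b5,b8}
  DF⁺ = {b4,b7,b8}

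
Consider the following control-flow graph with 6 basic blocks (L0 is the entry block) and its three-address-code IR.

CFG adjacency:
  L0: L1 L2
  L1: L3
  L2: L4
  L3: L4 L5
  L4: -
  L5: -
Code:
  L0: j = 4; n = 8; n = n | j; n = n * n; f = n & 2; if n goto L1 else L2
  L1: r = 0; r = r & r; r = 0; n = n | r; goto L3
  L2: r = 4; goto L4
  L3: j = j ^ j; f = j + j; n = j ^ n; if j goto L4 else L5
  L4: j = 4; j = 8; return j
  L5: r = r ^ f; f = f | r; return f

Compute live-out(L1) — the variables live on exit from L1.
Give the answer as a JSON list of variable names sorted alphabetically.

Answer: ["j", "n", "r"]

Working:
Per-block:
  L0: {f,j,n} / ∅
  L1: {n,r} / {n}
  L2: {r} / ∅
  L3: {f,j,n} / {j,n}
  L4: {j} / ∅
  L5: {f,r} / {f,r}

Backward fixpoint:
  L0: in=∅ out={j,n}
  L1: in={j,n} out={j,n,r}
  L2: in=∅ out=∅
  L3: in={j,n,r} out={f,r}
  L4: in=∅ out=∅
  L5: in={f,r} out=∅

live-out(L1) = ["j", "n", "r"]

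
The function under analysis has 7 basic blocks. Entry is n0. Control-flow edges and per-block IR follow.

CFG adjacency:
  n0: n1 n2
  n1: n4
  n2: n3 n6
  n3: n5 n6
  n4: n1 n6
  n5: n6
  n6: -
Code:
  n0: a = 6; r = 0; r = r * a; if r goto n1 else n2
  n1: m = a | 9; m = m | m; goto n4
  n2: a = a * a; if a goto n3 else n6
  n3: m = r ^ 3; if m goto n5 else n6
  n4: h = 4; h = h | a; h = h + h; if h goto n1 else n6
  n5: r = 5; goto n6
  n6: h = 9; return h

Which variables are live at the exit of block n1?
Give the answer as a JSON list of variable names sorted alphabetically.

Block summaries:
  n0 def {a,r} use ∅
  n1 def {m} use {a}
  n2 def {a} use {a}
  n3 def {m} use {r}
  n4 def {h} use {a}
  n5 def {r} use ∅
  n6 def {h} use ∅

Backward fixpoint:
  n0 li=∅ lo={a,r}
  n1 li={a} lo={a}
  n2 li={a,r} lo={r}
  n3 li={r} lo=∅
  n4 li={a} lo={a}
  n5 li=∅ lo=∅
  n6 li=∅ lo=∅

live-out(n1) = ["a"]

Answer: ["a"]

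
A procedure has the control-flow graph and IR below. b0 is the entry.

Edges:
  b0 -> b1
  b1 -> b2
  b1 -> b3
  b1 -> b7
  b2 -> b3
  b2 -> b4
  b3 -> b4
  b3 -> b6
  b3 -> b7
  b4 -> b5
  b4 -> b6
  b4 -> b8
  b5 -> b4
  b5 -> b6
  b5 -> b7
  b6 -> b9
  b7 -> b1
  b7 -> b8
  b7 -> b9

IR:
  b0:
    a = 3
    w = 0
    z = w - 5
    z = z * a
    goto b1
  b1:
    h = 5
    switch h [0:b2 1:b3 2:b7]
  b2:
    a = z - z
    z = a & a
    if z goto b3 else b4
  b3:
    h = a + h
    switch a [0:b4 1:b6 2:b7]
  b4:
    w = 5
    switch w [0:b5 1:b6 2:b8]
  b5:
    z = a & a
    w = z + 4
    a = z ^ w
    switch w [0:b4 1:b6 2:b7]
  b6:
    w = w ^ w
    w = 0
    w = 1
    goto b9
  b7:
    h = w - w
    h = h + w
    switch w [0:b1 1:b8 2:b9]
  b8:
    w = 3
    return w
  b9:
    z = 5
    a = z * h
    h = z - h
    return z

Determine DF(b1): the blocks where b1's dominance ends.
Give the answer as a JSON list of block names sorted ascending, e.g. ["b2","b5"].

idom tree: b1←b0 b2←b1 b3←b1 b4←b1 b5←b4 b6←b1 b7←b1 b8←b1 b9←b1
Join-block Dom:
  b1: preds {b0,b7}: {b0} ∩ {b0,b1,b7} = {b0}; idom=b0
  b3: preds {b1,b2}: {b0,b1} ∩ {b0,b1,b2} = {b0,b1}; idom=b1
  b4: preds {b2,b3,b5}: {b0,b1,b2} ∩ {b0,b1,b3} ∩ {b0,b1,b4,b5} = {b0,b1}; idom=b1
  b6: preds {b3,b4,b5}: {b0,b1,b3} ∩ {b0,b1,b4} ∩ {b0,b1,b4,b5} = {b0,b1}; idom=b1
  b7: preds {b1,b3,b5}: {b0,b1} ∩ {b0,b1,b3} ∩ {b0,b1,b4,b5} = {b0,b1}; idom=b1
  b8: preds {b4,b7}: {b0,b1,b4} ∩ {b0,b1,b7} = {b0,b1}; idom=b1
  b9: preds {b6,b7}: {b0,b1,b6} ∩ {b0,b1,b7} = {b0,b1}; idom=b1

DF derivation:
  join b1 pred b0: · stop@b0
  join b1 pred b7: b7→b1 stop@b0
  join b3 pred b1: · stop@b1
  join b3 pred b2: b2 stop@b1
  join b4 pred b2: b2 stop@b1
  join b4 pred b3: b3 stop@b1
  join b4 pred b5: b5→b4 stop@b1
  join b6 pred b3: b3 stop@b1
  join b6 pred b4: b4 stop@b1
  join b6 pred b5: b5→b4 stop@b1
  join b7 pred b1: · stop@b1
  join b7 pred b3: b3 stop@b1
  join b7 pred b5: b5→b4 stop@b1
  join b8 pred b4: b4 stop@b1
  join b8 pred b7: b7 stop@b1
  join b9 pred b6: b6 stop@b1
  join b9 pred b7: b7 stop@b1
  b0: DF=∅
  b1: DF={b1}
  b2: DF={b3,b4}
  b3: DF={b4,b6,b7}
  b4: DF={b4,b6,b7,b8}
  b5: DF={b4,b6,b7}
  b6: DF={b9}
  b7: DF={b1,b8,b9}
  b8: DF=∅
  b9: DF=∅

DF(b1) = ["b1"]

Answer: ["b1"]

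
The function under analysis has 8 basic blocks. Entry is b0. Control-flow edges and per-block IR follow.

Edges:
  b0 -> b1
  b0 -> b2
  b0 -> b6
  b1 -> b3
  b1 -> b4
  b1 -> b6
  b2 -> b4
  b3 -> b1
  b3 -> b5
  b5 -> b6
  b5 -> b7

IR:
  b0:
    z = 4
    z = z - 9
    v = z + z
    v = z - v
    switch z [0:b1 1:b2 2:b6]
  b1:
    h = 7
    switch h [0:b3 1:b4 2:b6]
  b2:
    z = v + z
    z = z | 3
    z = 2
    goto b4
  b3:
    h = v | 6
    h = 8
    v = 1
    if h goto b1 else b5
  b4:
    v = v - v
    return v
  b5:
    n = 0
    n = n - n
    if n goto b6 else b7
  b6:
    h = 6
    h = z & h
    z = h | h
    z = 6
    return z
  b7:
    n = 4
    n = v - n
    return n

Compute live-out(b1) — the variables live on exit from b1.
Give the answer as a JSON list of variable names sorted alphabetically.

Answer: ["v", "z"]

Analysis:
Block summaries:
  b0: def={v,z} ue=∅
  b1: def={h} ue=∅
  b2: def={z} ue={v,z}
  b3: def={h,v} ue={v}
  b4: def={v} ue={v}
  b5: def={n} ue=∅
  b6: def={h,z} ue={z}
  b7: def={n} ue={v}

Liveness:
  b0 li=∅ lo={v,z}
  b1 li={v,z} lo={v,z}
  b2 li={v,z} lo={v}
  b3 li={v,z} lo={v,z}
  b4 li={v} lo=∅
  b5 li={v,z} lo={v,z}
  b6 li={z} lo=∅
  b7 li={v} lo=∅

live-out(b1) = ["v", "z"]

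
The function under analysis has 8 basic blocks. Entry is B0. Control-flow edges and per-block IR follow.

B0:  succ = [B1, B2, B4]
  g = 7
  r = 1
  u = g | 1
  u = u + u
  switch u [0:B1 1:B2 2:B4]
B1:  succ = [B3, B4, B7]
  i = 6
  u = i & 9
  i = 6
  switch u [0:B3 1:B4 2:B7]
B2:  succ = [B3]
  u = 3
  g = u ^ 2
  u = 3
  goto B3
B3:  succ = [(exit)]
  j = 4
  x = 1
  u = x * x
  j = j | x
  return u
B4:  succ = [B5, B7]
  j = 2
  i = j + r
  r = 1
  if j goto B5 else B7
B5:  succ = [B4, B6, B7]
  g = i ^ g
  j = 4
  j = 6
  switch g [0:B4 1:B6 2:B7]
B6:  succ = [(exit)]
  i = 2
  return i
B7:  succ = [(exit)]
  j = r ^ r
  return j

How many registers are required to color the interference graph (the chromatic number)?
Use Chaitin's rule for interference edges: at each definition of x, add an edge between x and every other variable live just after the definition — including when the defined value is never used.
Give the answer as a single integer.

Per-block:
  B0: def={g,r,u} ue=∅
  B1: def={i,u} ue=∅
  B2: def={g,u} ue=∅
  B3: def={j,u,x} ue=∅
  B4: def={i,j,r} ue={r}
  B5: def={g,j} ue={g,i}
  B6: def={i} ue=∅
  B7: def={j} ue={r}

Liveness:
  B0: in=∅ out={g,r}
  B1: in={g,r} out={g,r}
  B2: in=∅ out=∅
  B3: in=∅ out=∅
  B4: in={g,r} out={g,i,r}
  B5: in={g,i,r} out={g,r}
  B6: in=∅ out=∅
  B7: in={r} out=∅

Interference:
  g: {i,j,r,u}
  i: {g,j,r,u}
  j: {g,i,r,u,x}
  r: {g,i,j,u}
  u: {g,i,j,r,x}
  x: {j,u}

Registers:
  lower bound: {g,i,j,r,u} mutually conflict ⇒ χ ≥ 5
  assign g→R2 i→R3 j→R0 r→R4 u→R1 x→R2 — no edge inside a register ⇒ χ ≤ 5
  χ = 5

Answer: 5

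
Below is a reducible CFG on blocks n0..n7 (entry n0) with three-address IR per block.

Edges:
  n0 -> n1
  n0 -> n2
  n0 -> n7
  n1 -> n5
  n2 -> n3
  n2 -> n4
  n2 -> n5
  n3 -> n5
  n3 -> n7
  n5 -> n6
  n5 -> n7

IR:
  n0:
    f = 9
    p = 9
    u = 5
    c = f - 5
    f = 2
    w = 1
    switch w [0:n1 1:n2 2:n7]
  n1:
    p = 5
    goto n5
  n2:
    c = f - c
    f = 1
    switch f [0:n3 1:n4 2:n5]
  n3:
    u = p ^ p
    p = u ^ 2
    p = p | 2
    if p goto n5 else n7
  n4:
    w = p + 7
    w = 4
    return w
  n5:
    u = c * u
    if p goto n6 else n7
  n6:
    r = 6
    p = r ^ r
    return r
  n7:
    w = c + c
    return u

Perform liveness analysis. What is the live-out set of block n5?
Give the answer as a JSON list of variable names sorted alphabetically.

Answer: ["c", "u"]

Analysis:
def/use:
  n0: def={c,f,p,u,w} ue=∅
  n1: def={p} ue=∅
  n2: def={c,f} ue={c,f}
  n3: def={p,u} ue={p}
  n4: def={w} ue={p}
  n5: def={u} ue={c,p,u}
  n6: def={p,r} ue=∅
  n7: def={w} ue={c,u}

Live sets:
  n0 li=∅ lo={c,f,p,u}
  n1 li={c,u} lo={c,p,u}
  n2 li={c,f,p,u} lo={c,p,u}
  n3 li={c,p} lo={c,p,u}
  n4 li={p} lo=∅
  n5 li={c,p,u} lo={c,u}
  n6 li=∅ lo=∅
  n7 li={c,u} lo=∅

live-out(n5) = ["c", "u"]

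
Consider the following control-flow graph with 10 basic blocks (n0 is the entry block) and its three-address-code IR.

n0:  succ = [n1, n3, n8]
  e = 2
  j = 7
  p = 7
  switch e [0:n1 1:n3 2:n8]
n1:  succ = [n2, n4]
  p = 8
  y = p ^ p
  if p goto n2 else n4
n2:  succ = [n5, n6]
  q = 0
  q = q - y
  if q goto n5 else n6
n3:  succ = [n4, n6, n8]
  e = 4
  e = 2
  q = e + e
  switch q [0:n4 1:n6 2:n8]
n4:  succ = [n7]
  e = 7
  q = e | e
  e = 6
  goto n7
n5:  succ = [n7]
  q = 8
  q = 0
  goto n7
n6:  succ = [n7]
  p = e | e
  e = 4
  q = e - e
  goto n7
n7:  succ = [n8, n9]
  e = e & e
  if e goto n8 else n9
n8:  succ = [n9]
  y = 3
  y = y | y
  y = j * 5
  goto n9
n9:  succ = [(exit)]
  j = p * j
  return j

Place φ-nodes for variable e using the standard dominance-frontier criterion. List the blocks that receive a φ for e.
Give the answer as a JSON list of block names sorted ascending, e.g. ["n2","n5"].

Answer: ["n4", "n6", "n7", "n8", "n9"]

Analysis:
idom tree: n1←n0 n2←n1 n3←n0 n4←n0 n5←n2 n6←n0 n7←n0 n8←n0 n9←n0
Dom∩ at merges:
  n4: preds {n1,n3}: {n0,n1} ∩ {n0,n3} = {n0}; idom=n0
  n6: preds {n2,n3}: {n0,n1,n2} ∩ {n0,n3} = {n0}; idom=n0
  n7: preds {n4,n5,n6}: {n0,n4} ∩ {n0,n1,n2,n5} ∩ {n0,n6} = {n0}; idom=n0
  n8: preds {n0,n3,n7}: {n0} ∩ {n0,n3} ∩ {n0,n7} = {n0}; idom=n0
  n9: preds {n7,n8}: {n0,n7} ∩ {n0,n8} = {n0}; idom=n0

Frontier:
  n4←n1: walk n1 to n0
  n4←n3: walk n3 to n0
  n6←n2: walk n2→n1 to n0
  n6←n3: walk n3 to n0
  n7←n4: walk n4 to n0
  n7←n5: walk n5→n2→n1 to n0
  n7←n6: walk n6 to n0
  n8←n0: walk · to n0
  n8←n3: walk n3 to n0
  n8←n7: walk n7 to n0
  n9←n7: walk n7 to n0
  n9←n8: walk n8 to n0
  n0 → ∅
  n1 → {n4,n6,n7}
  n2 → {n6,n7}
  n3 → {n4,n6,n8}
  n4 → {n7}
  n5 → {n7}
  n6 → {n7}
  n7 → {n8,n9}
  n8 → {n9}
  n9 → ∅

φ for e: defs {n0,n3,n4,n6,n7}
  DF⁺ = {n4,n6,n7,n8,n9}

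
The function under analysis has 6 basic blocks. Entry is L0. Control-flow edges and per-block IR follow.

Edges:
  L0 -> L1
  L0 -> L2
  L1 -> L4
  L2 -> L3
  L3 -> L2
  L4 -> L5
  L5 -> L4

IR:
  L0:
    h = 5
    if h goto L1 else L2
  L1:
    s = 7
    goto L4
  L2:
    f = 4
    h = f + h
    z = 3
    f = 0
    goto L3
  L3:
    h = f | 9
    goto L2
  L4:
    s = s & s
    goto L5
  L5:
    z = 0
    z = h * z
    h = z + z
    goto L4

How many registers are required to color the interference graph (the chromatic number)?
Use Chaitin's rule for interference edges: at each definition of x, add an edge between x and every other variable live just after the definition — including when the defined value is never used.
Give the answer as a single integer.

Per-block:
  L0 def {h} use ∅
  L1 def {s} use ∅
  L2 def {f,h,z} use {h}
  L3 def {h} use {f}
  L4 def {s} use {s}
  L5 def {h,z} use {h}

Liveness:
  L0 li=∅ lo={h}
  L1 li={h} lo={h,s}
  L2 li={h} lo={f}
  L3 li={f} lo={h}
  L4 li={h,s} lo={h,s}
  L5 li={h,s} lo={h,s}

Interfere edges:
  f — {h}
  h — {f,s,z}
  s — {h,z}
  z — {h,s}

Chromatic number:
  {h,s,z} pairwise interfere (3-clique) ⇒ χ ≥ 3
  3-colouring: R0={h}  R1={f,s}  R2={z}
  χ = 3

Answer: 3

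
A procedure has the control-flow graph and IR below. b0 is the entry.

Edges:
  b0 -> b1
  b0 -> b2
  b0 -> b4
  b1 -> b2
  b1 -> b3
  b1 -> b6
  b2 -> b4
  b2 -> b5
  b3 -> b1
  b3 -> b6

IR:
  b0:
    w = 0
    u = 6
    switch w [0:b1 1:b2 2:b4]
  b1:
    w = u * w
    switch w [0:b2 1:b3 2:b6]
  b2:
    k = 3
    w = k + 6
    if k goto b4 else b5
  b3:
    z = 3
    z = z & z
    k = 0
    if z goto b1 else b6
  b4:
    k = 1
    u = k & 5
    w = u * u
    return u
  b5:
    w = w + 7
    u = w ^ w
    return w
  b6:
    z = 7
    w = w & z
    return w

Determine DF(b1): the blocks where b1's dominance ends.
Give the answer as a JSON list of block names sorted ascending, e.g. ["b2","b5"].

idom tree: b1←b0 b2←b0 b3←b1 b4←b0 b5←b2 b6←b1
Join-block Dom:
  b1: preds {b0,b3}: {b0} ∩ {b0,b1,b3} = {b0}; idom=b0
  b2: preds {b0,b1}: {b0} ∩ {b0,b1} = {b0}; idom=b0
  b4: preds {b0,b2}: {b0} ∩ {b0,b2} = {b0}; idom=b0
  b6: preds {b1,b3}: {b0,b1} ∩ {b0,b1,b3} = {b0,b1}; idom=b1

Frontier:
  join b1 pred b0: · stop@b0
  join b1 pred b3: b3→b1 stop@b0
  join b2 pred b0: · stop@b0
  join b2 pred b1: b1 stop@b0
  join b4 pred b0: · stop@b0
  join b4 pred b2: b2 stop@b0
  join b6 pred b1: · stop@b1
  join b6 pred b3: b3 stop@b1
  b0 → ∅
  b1 → {b1,b2}
  b2 → {b4}
  b3 → {b1,b6}
  b4 → ∅
  b5 → ∅
  b6 → ∅

DF(b1) = ["b1", "b2"]

Answer: ["b1", "b2"]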